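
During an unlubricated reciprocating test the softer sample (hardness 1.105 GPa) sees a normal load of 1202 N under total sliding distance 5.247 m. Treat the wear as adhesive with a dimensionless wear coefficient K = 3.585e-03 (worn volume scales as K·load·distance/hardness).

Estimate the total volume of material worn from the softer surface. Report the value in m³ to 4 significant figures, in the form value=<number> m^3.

value=2.046e-08 m^3

Intermediates are printed rounded. All arithmetic runs at exact precision, and one last rounding to 4 significant figures.
Convert: Hardness H = 1.105 GPa = 1.105e+09 Pa.
Expressed in SI base units: W = 1202 N, H = 1.105e+09 Pa, K = 3.585e-03.
Volume removed: V = K·W·L/H = 3.585e-03 · 1202 · 5.247 / 1.105e+09 = 2.046e-08 m³.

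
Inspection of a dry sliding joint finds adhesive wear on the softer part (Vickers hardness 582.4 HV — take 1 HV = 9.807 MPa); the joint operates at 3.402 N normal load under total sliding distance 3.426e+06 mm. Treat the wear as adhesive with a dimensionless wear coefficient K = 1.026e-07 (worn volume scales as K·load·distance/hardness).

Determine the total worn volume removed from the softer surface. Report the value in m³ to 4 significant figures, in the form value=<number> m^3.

value=2.094e-13 m^3

Each operation maintains exact precision, and shown intermediates are rounded. Rounded once at the end: four significant figures.
The distance L = 3.426e+06 mm = 3426 m.
Hardness H = 582.4 HV × 9.807 MPa/HV = 5712 MPa = 5.712e+09 Pa.
In SI base units: W = 3.402 N, H = 5.712e+09 Pa, K = 1.026e-07.
The Archard volume V = K·W·L/H = 1.026e-07 · 3.402 · 3426 / 5.712e+09 = 2.094e-13 m³.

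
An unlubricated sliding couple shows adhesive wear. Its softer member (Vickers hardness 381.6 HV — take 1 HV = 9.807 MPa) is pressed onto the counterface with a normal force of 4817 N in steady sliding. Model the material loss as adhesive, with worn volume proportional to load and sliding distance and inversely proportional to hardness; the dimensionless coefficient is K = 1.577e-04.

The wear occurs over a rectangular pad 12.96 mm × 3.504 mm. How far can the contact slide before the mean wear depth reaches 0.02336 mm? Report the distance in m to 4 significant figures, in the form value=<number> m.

Quoted intermediates are rounded — each operation runs at exact precision; rounded just once, at 4 significant digits.
Convert: Hardness H = 381.6 HV × 9.807 MPa/HV = 3742 MPa = 3.742e+09 Pa.
Convert: Pad sides 12.96 mm × 3.504 mm = 0.01296 m × 0.003504 m. Contact area A = 0.01296 m × 0.003504 m = 4.541e-05 m².
Convert: Depth limit h_lim = 0.02336 mm = 2.336e-05 m.
Collected in SI base units: W = 4817 N, H = 3.742e+09 Pa, K = 1.577e-04.
Volume at the limit: V_lim = h_lim·A = 2.336e-05 · 4.541e-05 = 1.061e-09 m³.
Life L = V_lim·H/(K·W) = 1.061e-09 · 3.742e+09 / (1.577e-04 · 4817) = 5.226 m.

value=5.226 m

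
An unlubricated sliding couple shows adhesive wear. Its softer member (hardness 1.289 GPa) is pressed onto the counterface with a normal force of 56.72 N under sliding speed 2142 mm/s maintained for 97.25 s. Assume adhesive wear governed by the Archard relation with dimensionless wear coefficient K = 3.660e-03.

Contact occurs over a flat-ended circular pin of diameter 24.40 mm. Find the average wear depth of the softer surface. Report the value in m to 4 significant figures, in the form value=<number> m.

All arithmetic keeps full float precision. Intermediate values are displayed rounded; a lone final rounding to 4 significant figures.
Sliding speed v = 2142 mm/s = 2.142 m/s. Sliding distance L = v·t = 2.142 m/s × 97.25 s = 208.3 m.
Hardness H = 1.289 GPa = 1.289e+09 Pa.
Pin diameter d = 24.40 mm = 0.02440 m. Contact area A = π·d²/4 = π·(0.02440 m)²/4 = 4.676e-04 m².
In SI base units, W = 56.72 N, H = 1.289e+09 Pa, K = 3.660e-03.
By Archard's law, V = K·W·L/H = 3.660e-03 · 56.72 · 208.3 / 1.289e+09 = 3.355e-08 m³.
Depth h = V/A = 3.355e-08 / 4.676e-04 = 7.175e-05 m.

value=7.175e-05 m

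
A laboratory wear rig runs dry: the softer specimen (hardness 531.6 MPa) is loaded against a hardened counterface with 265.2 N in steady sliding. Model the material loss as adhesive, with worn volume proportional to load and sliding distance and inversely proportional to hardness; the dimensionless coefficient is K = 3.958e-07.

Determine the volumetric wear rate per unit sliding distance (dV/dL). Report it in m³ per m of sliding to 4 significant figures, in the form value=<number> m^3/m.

value=1.975e-13 m^3/m

Quoted intermediates are rounded — every step carries full float precision; a lone final rounding, at 4 significant figures.
Hardness H = 531.6 MPa = 5.316e+08 Pa.
Restated in SI base units: W = 265.2 N, H = 5.316e+08 Pa, K = 3.958e-07.
Rate of wear dV/dL = K·W/H (independent of L): 3.958e-07 · 265.2 / 5.316e+08 = 1.975e-13 m³/m.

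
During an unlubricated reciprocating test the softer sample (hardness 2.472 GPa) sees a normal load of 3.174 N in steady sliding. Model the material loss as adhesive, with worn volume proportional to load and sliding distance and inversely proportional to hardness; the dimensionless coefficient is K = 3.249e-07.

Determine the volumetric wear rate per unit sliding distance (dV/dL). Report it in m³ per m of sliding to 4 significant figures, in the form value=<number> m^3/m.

value=4.172e-16 m^3/m

Each operation carries full precision. Intermediate values are displayed rounded — rounded once at the end: 4 significant figures.
Hardness H = 2.472 GPa = 2.472e+09 Pa.
As SI base values: W = 3.174 N, H = 2.472e+09 Pa, K = 3.249e-07.
Sliding wear rate dV/dL = K·W/H, per unit distance: 3.249e-07 · 3.174 / 2.472e+09 = 4.172e-16 m³/m.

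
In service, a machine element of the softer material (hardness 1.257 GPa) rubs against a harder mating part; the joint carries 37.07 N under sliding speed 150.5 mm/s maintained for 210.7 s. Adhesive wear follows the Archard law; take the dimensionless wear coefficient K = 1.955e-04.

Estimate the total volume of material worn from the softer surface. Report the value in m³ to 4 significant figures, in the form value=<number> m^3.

Intermediate values are displayed rounded — each operation maintains full precision, and rounded just once: four significant figures.
Sliding speed v = 150.5 mm/s = 0.1505 m/s. The distance L = v·t = 0.1505 m/s × 210.7 s = 31.71 m.
Hardness H = 1.257 GPa = 1.257e+09 Pa.
Restated in SI base units: W = 37.07 N, H = 1.257e+09 Pa, K = 1.955e-04.
Archard relation: V = K·W·L/H = 1.955e-04 · 37.07 · 31.71 / 1.257e+09 = 1.828e-10 m³.

value=1.828e-10 m^3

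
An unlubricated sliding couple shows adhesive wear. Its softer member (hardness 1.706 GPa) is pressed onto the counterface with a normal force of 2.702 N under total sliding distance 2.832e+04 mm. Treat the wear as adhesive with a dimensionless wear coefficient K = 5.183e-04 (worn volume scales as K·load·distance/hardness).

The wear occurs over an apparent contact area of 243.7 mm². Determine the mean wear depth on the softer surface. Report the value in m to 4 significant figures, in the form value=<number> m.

The algebra keeps full float precision — intermediate values appear rounded; rounded once at the end to 4 significant digits.
Distance covered L = 2.832e+04 mm = 28.32 m.
Hardness H = 1.706 GPa = 1.706e+09 Pa.
Contact area A = 243.7 mm² = 2.437e-04 m².
SI base units throughout: W = 2.702 N, H = 1.706e+09 Pa, K = 5.183e-04.
Volume removed: V = K·W·L/H = 5.183e-04 · 2.702 · 28.32 / 1.706e+09 = 2.325e-11 m³.
Average depth h = V/A = 2.325e-11 / 2.437e-04 = 9.539e-08 m.

value=9.539e-08 m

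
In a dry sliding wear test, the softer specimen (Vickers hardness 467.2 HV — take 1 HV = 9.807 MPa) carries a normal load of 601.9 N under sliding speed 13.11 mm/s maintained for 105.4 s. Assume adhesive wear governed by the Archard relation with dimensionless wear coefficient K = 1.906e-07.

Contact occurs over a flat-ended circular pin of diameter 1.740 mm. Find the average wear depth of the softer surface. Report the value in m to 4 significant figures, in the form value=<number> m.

value=1.455e-08 m

Each operation runs at full float precision — quoted intermediates are rounded. Rounded just once, at four significant figures.
Sliding speed v = 13.11 mm/s = 0.01311 m/s. The distance L = v·t = 0.01311 m/s × 105.4 s = 1.382 m.
Hardness H = 467.2 HV × 9.807 MPa/HV = 4582 MPa = 4.582e+09 Pa.
Pin diameter d = 1.740 mm = 0.001740 m. Contact area A = π·d²/4 = π·(0.001740 m)²/4 = 2.378e-06 m².
In SI base units, W = 601.9 N, H = 4.582e+09 Pa, K = 1.906e-07.
The Archard volume V = K·W·L/H = 1.906e-07 · 601.9 · 1.382 / 4.582e+09 = 3.460e-14 m³.
Wear depth h = V/A = 3.460e-14 / 2.378e-06 = 1.455e-08 m.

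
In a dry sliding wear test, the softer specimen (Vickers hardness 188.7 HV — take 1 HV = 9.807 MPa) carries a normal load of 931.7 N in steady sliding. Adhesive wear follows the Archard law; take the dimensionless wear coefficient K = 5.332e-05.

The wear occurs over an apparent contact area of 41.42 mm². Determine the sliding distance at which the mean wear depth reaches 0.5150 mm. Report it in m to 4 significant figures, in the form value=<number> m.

The computation maintains full precision; intermediate values are shown rounded; rounded once at the end, at 4 significant digits.
Convert: Hardness H = 188.7 HV × 9.807 MPa/HV = 1851 MPa = 1.851e+09 Pa.
Convert: Contact area A = 41.42 mm² = 4.142e-05 m².
Convert: Depth limit h_lim = 0.5150 mm = 5.150e-04 m.
As SI base values: W = 931.7 N, H = 1.851e+09 Pa, K = 5.332e-05.
At the depth limit, V_lim = h_lim·A = 5.150e-04 · 4.142e-05 = 2.133e-08 m³.
Thus life L = V_lim·H/(K·W) = 2.133e-08 · 1.851e+09 / (5.332e-05 · 931.7) = 794.6 m.

value=794.6 m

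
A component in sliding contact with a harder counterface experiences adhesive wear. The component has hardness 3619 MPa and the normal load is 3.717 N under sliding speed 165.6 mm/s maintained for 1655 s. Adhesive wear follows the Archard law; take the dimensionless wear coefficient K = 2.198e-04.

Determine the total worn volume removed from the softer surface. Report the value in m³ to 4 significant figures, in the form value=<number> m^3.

value=6.187e-11 m^3

The intermediates appear rounded — the algebra runs at full precision. Rounded once at the end, at four significant digits.
Sliding speed v = 165.6 mm/s = 0.1656 m/s. The distance L = v·t = 0.1656 m/s × 1655 s = 274.1 m.
Hardness H = 3619 MPa = 3.619e+09 Pa.
Restated in SI base units: W = 3.717 N, H = 3.619e+09 Pa, K = 2.198e-04.
Apply Archard: V = K·W·L/H = 2.198e-04 · 3.717 · 274.1 / 3.619e+09 = 6.187e-11 m³.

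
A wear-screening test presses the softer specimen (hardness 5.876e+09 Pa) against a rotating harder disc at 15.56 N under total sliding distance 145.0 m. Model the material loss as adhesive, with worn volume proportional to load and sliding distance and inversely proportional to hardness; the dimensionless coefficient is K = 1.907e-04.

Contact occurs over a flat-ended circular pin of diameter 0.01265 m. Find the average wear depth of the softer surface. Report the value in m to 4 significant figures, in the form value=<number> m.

Intermediate values are shown rounded; all arithmetic maintains full float precision, and a lone final rounding, at 4 significant digits.
Convert: Contact area A = π·d²/4 = π·(0.01265 m)²/4 = 1.257e-04 m².
In SI base units: W = 15.56 N, H = 5.876e+09 Pa, K = 1.907e-04.
By Archard's law, V = K·W·L/H = 1.907e-04 · 15.56 · 145.0 / 5.876e+09 = 7.322e-11 m³.
Average depth h = V/A = 7.322e-11 / 1.257e-04 = 5.826e-07 m.

value=5.826e-07 m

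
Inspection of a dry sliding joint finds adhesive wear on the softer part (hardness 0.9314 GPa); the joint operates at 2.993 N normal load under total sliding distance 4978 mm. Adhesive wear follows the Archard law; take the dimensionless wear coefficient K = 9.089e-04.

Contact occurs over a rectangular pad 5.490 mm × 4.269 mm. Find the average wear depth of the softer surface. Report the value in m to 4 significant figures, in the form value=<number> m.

value=6.204e-07 m

Intermediates appear rounded — all working math keeps full precision — a single final rounding, at 4 significant figures.
Convert: Distance L = 4978 mm = 4.978 m.
Convert: Hardness H = 0.9314 GPa = 9.314e+08 Pa.
Convert: Pad sides 5.490 mm × 4.269 mm = 0.005490 m × 0.004269 m. Contact area A = 0.005490 m × 0.004269 m = 2.344e-05 m².
Working in SI base units: W = 2.993 N, H = 9.314e+08 Pa, K = 9.089e-04.
Archard volume V = K·W·L/H = 9.089e-04 · 2.993 · 4.978 / 9.314e+08 = 1.454e-11 m³.
Wear depth h = V/A = 1.454e-11 / 2.344e-05 = 6.204e-07 m.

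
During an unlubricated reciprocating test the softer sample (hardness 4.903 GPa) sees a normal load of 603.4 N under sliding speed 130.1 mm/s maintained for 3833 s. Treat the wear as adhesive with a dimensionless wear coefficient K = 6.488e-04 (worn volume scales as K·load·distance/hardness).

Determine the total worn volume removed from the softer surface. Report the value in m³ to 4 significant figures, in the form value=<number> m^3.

Intermediate values appear rounded — the computation keeps full float precision — a single final rounding to four significant figures.
Convert: Sliding speed v = 130.1 mm/s = 0.1301 m/s. Total distance L = v·t = 0.1301 m/s × 3833 s = 498.7 m.
Convert: Hardness H = 4.903 GPa = 4.903e+09 Pa.
In SI base units, W = 603.4 N, H = 4.903e+09 Pa, K = 6.488e-04.
Worn volume V = K·W·L/H = 6.488e-04 · 603.4 · 498.7 / 4.903e+09 = 3.982e-08 m³.

value=3.982e-08 m^3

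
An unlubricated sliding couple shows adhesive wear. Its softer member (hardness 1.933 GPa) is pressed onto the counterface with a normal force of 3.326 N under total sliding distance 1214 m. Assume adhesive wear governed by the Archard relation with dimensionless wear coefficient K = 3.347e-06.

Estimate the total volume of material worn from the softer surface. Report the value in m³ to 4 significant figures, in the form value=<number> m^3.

Intermediate values are shown rounded, and every step keeps exact precision. Rounded once at the end: four significant digits.
Convert: Hardness H = 1.933 GPa = 1.933e+09 Pa.
Restated in SI base units: W = 3.326 N, H = 1.933e+09 Pa, K = 3.347e-06.
Archard volume V = K·W·L/H = 3.347e-06 · 3.326 · 1214 / 1.933e+09 = 6.991e-12 m³.

value=6.991e-12 m^3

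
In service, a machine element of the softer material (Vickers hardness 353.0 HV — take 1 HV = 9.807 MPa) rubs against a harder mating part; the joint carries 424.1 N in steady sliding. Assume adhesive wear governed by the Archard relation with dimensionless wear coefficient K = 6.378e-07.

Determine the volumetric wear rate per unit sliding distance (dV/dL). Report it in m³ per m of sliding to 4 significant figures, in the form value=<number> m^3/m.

value=7.813e-14 m^3/m

Intermediates are printed rounded, and every step runs at full float precision — rounded once at the end to four significant figures.
Hardness H = 353.0 HV × 9.807 MPa/HV = 3462 MPa = 3.462e+09 Pa.
As SI base values: W = 424.1 N, H = 3.462e+09 Pa, K = 6.378e-07.
Volumetric rate dV/dL = K·W/H, so: 6.378e-07 · 424.1 / 3.462e+09 = 7.813e-14 m³/m.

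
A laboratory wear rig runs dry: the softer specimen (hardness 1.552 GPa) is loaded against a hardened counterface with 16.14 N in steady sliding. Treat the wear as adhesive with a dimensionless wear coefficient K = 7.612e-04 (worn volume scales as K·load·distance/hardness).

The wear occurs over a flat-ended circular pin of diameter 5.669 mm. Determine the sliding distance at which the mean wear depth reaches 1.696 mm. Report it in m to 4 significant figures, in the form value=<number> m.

Intermediate values appear rounded, and each operation maintains exact precision — one last rounding to 4 significant digits.
Hardness H = 1.552 GPa = 1.552e+09 Pa.
Pin diameter d = 5.669 mm = 0.005669 m. Contact area A = π·d²/4 = π·(0.005669 m)²/4 = 2.524e-05 m².
Depth limit h_lim = 1.696 mm = 0.001696 m.
In SI base units, W = 16.14 N, H = 1.552e+09 Pa, K = 7.612e-04.
Limit volume V_lim = h_lim·A = 0.001696 · 2.524e-05 = 4.281e-08 m³.
Inverting, life L = V_lim·H/(K·W) = 4.281e-08 · 1.552e+09 / (7.612e-04 · 16.14) = 5408 m.

value=5408 m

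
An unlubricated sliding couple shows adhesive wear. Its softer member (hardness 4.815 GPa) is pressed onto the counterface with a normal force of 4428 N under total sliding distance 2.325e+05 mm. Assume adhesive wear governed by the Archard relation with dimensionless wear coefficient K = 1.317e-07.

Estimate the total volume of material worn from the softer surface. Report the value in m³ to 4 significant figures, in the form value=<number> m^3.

value=2.816e-11 m^3

The algebra keeps full precision; intermediate values appear rounded — rounded just once, at 4 significant figures.
The distance L = 2.325e+05 mm = 232.5 m.
Hardness H = 4.815 GPa = 4.815e+09 Pa.
Restated in SI base units: W = 4428 N, H = 4.815e+09 Pa, K = 1.317e-07.
Wear volume V = K·W·L/H = 1.317e-07 · 4428 · 232.5 / 4.815e+09 = 2.816e-11 m³.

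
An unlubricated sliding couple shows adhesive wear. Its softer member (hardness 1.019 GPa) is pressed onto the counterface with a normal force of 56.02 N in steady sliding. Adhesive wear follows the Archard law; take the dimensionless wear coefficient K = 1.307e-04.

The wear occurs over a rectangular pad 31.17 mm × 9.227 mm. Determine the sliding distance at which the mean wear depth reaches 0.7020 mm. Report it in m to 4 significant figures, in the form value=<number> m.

value=2.810e+04 m

Intermediate values are printed rounded. The algebra holds full float precision, and a lone final rounding to 4 significant digits.
Hardness H = 1.019 GPa = 1.019e+09 Pa.
Pad sides 31.17 mm × 9.227 mm = 0.03117 m × 0.009227 m. Contact area A = 0.03117 m × 0.009227 m = 2.876e-04 m².
Depth limit h_lim = 0.7020 mm = 7.020e-04 m.
In SI base units: W = 56.02 N, H = 1.019e+09 Pa, K = 1.307e-04.
At the depth limit, V_lim = h_lim·A = 7.020e-04 · 2.876e-04 = 2.019e-07 m³.
Thus life L = V_lim·H/(K·W) = 2.019e-07 · 1.019e+09 / (1.307e-04 · 56.02) = 2.810e+04 m.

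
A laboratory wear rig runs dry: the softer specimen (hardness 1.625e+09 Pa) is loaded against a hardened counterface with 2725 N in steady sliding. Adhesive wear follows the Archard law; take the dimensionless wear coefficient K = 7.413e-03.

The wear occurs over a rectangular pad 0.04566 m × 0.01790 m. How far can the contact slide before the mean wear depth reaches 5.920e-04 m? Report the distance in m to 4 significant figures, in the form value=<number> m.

Intermediate values are printed rounded — each operation carries full float precision, and rounded just once to four significant figures.
Contact area A = 0.04566 m × 0.01790 m = 8.173e-04 m².
SI base units throughout: W = 2725 N, H = 1.625e+09 Pa, K = 7.413e-03.
Permissible volume V_lim = h_lim·A = 5.920e-04 · 8.173e-04 = 4.838e-07 m³.
Sliding life L = V_lim·H/(K·W) = 4.838e-07 · 1.625e+09 / (7.413e-03 · 2725) = 38.92 m.

value=38.92 m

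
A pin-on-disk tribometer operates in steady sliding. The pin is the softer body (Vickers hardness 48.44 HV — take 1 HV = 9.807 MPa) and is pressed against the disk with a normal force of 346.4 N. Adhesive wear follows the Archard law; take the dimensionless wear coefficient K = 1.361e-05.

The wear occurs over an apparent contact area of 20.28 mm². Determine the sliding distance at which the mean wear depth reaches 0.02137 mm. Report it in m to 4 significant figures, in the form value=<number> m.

Intermediate values are printed rounded. All arithmetic runs at full float precision; a lone final rounding to 4 significant digits.
Convert: Hardness H = 48.44 HV × 9.807 MPa/HV = 475.1 MPa = 4.751e+08 Pa.
Convert: Contact area A = 20.28 mm² = 2.028e-05 m².
Convert: Depth limit h_lim = 0.02137 mm = 2.137e-05 m.
Expressed in SI base units: W = 346.4 N, H = 4.751e+08 Pa, K = 1.361e-05.
Permissible volume V_lim = h_lim·A = 2.137e-05 · 2.028e-05 = 4.334e-10 m³.
Sliding life L = V_lim·H/(K·W) = 4.334e-10 · 4.751e+08 / (1.361e-05 · 346.4) = 43.67 m.

value=43.67 m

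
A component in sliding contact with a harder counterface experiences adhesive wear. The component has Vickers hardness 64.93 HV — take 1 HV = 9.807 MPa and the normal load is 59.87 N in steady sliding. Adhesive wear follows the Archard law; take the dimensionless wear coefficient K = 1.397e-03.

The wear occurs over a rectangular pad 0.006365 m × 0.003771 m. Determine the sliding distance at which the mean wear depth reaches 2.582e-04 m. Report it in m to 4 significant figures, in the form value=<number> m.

value=47.18 m

Every step carries full float precision — intermediates appear rounded. Rounded once at the end to four significant figures.
Convert: Hardness H = 64.93 HV × 9.807 MPa/HV = 636.8 MPa = 6.368e+08 Pa.
Convert: Contact area A = 0.006365 m × 0.003771 m = 2.400e-05 m².
Restated in SI base units: W = 59.87 N, H = 6.368e+08 Pa, K = 1.397e-03.
Wearable volume V_lim = h_lim·A = 2.582e-04 · 2.400e-05 = 6.197e-09 m³.
So the life L = V_lim·H/(K·W) = 6.197e-09 · 6.368e+08 / (1.397e-03 · 59.87) = 47.18 m.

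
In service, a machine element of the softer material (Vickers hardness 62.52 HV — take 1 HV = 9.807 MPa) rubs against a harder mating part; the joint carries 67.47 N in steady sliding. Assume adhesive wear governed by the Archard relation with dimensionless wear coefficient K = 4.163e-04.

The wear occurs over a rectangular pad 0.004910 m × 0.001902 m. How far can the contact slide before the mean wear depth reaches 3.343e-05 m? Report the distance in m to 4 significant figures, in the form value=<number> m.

value=6.815 m

The intermediates are shown rounded, and all arithmetic holds full float precision — a lone final rounding to four significant figures.
Convert: Hardness H = 62.52 HV × 9.807 MPa/HV = 613.1 MPa = 6.131e+08 Pa.
Convert: Contact area A = 0.004910 m × 0.001902 m = 9.339e-06 m².
In SI base units, W = 67.47 N, H = 6.131e+08 Pa, K = 4.163e-04.
Wearable volume V_lim = h_lim·A = 3.343e-05 · 9.339e-06 = 3.122e-10 m³.
Sliding life L = V_lim·H/(K·W) = 3.122e-10 · 6.131e+08 / (4.163e-04 · 67.47) = 6.815 m.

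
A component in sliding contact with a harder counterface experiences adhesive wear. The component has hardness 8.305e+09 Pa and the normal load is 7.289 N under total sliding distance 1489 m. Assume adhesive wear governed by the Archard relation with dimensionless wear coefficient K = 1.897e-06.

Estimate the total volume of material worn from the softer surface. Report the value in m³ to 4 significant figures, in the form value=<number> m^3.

Intermediate values appear rounded. All arithmetic runs at exact precision. Rounded just once to four significant figures.
Restated in SI base units: W = 7.289 N, H = 8.305e+09 Pa, K = 1.897e-06.
Worn volume V = K·W·L/H = 1.897e-06 · 7.289 · 1489 / 8.305e+09 = 2.479e-12 m³.

value=2.479e-12 m^3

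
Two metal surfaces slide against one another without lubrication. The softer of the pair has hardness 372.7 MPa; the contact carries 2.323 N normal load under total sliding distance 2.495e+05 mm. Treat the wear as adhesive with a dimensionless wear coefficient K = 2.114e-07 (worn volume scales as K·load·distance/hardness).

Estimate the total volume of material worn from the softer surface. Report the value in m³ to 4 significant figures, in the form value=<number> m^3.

value=3.287e-13 m^3

Printed values are rounded; every step holds full precision. Rounded just once: 4 significant figures.
Convert: Path length L = 2.495e+05 mm = 249.5 m.
Convert: Hardness H = 372.7 MPa = 3.727e+08 Pa.
In SI base units: W = 2.323 N, H = 3.727e+08 Pa, K = 2.114e-07.
The Archard volume V = K·W·L/H = 2.114e-07 · 2.323 · 249.5 / 3.727e+08 = 3.287e-13 m³.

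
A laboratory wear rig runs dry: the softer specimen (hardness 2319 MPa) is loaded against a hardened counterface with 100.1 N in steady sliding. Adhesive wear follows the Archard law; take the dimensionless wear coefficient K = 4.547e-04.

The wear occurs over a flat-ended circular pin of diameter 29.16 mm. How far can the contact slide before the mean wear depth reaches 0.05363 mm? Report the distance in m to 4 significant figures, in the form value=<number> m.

value=1825 m

The computation runs at full precision, and intermediates are shown rounded — rounded just once: 4 significant digits.
Hardness H = 2319 MPa = 2.319e+09 Pa.
Pin diameter d = 29.16 mm = 0.02916 m. Contact area A = π·d²/4 = π·(0.02916 m)²/4 = 6.678e-04 m².
Depth limit h_lim = 0.05363 mm = 5.363e-05 m.
In SI base units: W = 100.1 N, H = 2.319e+09 Pa, K = 4.547e-04.
Wearable volume V_lim = h_lim·A = 5.363e-05 · 6.678e-04 = 3.582e-08 m³.
Thus life L = V_lim·H/(K·W) = 3.582e-08 · 2.319e+09 / (4.547e-04 · 100.1) = 1825 m.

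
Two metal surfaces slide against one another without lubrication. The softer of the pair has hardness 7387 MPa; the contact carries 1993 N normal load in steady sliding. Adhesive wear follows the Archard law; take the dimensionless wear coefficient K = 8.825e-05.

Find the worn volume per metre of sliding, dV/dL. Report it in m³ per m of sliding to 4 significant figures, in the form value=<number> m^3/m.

value=2.381e-11 m^3/m

All arithmetic holds exact precision; intermediates are shown rounded; a lone final rounding: 4 significant figures.
Convert: Hardness H = 7387 MPa = 7.387e+09 Pa.
Restated in SI base units: W = 1993 N, H = 7.387e+09 Pa, K = 8.825e-05.
Volumetric rate dV/dL = K·W/H — distance-free: 8.825e-05 · 1993 / 7.387e+09 = 2.381e-11 m³/m.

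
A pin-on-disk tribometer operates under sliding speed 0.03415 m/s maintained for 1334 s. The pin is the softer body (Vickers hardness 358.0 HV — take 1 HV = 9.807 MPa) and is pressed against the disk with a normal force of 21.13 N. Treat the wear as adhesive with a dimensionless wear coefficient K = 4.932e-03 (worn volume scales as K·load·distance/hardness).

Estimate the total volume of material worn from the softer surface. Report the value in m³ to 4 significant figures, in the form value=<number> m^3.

value=1.352e-09 m^3

Intermediates appear rounded. Each operation maintains full precision, and rounded once at the end, at 4 significant digits.
Convert: The distance L = v·t = 0.03415 m/s × 1334 s = 45.56 m.
Convert: Hardness H = 358.0 HV × 9.807 MPa/HV = 3511 MPa = 3.511e+09 Pa.
Working in SI base units: W = 21.13 N, H = 3.511e+09 Pa, K = 4.932e-03.
Archard volume V = K·W·L/H = 4.932e-03 · 21.13 · 45.56 / 3.511e+09 = 1.352e-09 m³.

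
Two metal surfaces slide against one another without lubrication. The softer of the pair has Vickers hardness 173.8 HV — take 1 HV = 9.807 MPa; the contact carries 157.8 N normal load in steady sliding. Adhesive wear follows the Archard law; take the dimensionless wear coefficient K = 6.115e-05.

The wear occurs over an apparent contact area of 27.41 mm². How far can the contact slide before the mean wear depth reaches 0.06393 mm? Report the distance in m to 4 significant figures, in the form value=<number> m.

value=309.5 m

Printed values are rounded, and each operation carries exact precision — rounded just once to four significant figures.
Convert: Hardness H = 173.8 HV × 9.807 MPa/HV = 1704 MPa = 1.704e+09 Pa.
Convert: Contact area A = 27.41 mm² = 2.741e-05 m².
Convert: Depth limit h_lim = 0.06393 mm = 6.393e-05 m.
As SI base values: W = 157.8 N, H = 1.704e+09 Pa, K = 6.115e-05.
At the depth limit, V_lim = h_lim·A = 6.393e-05 · 2.741e-05 = 1.752e-09 m³.
So the life L = V_lim·H/(K·W) = 1.752e-09 · 1.704e+09 / (6.115e-05 · 157.8) = 309.5 m.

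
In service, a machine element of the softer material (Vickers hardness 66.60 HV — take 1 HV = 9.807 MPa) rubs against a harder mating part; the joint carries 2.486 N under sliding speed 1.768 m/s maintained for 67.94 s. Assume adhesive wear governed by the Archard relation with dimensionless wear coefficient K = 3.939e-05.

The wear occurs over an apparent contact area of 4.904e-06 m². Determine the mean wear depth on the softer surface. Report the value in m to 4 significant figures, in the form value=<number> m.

value=3.672e-06 m

The intermediates are shown rounded. The algebra maintains full precision, and a single final rounding: 4 significant figures.
Convert: The distance L = v·t = 1.768 m/s × 67.94 s = 120.1 m.
Convert: Hardness H = 66.60 HV × 9.807 MPa/HV = 653.1 MPa = 6.531e+08 Pa.
In SI base units, W = 2.486 N, H = 6.531e+08 Pa, K = 3.939e-05.
By Archard's law, V = K·W·L/H = 3.939e-05 · 2.486 · 120.1 / 6.531e+08 = 1.801e-11 m³.
Average depth h = V/A = 1.801e-11 / 4.904e-06 = 3.672e-06 m.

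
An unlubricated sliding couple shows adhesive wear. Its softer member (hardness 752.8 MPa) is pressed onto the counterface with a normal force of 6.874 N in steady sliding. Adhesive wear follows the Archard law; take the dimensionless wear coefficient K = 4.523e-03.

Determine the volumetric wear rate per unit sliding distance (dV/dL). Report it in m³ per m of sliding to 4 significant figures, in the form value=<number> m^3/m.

value=4.130e-11 m^3/m

All working math maintains exact precision; intermediate values are displayed rounded, and rounded once at the end: four significant figures.
Convert: Hardness H = 752.8 MPa = 7.528e+08 Pa.
Expressed in SI base units: W = 6.874 N, H = 7.528e+08 Pa, K = 4.523e-03.
Rate of wear dV/dL = K·W/H, so: 4.523e-03 · 6.874 / 7.528e+08 = 4.130e-11 m³/m.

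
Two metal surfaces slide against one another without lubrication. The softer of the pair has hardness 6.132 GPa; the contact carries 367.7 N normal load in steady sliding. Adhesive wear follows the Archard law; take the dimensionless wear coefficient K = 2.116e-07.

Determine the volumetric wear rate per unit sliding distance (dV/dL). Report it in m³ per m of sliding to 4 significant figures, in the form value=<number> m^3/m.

value=1.269e-14 m^3/m

The computation maintains full float precision — intermediate values appear rounded, and a single final rounding: four significant digits.
Convert: Hardness H = 6.132 GPa = 6.132e+09 Pa.
In SI base units, W = 367.7 N, H = 6.132e+09 Pa, K = 2.116e-07.
Wear rate dV/dL = K·W/H — distance-free: 2.116e-07 · 367.7 / 6.132e+09 = 1.269e-14 m³/m.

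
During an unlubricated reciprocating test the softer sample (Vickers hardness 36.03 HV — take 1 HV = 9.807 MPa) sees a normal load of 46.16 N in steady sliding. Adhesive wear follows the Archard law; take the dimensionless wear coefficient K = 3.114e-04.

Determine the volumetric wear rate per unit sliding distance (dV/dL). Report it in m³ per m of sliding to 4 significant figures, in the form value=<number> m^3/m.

All working math maintains full precision; intermediate values are displayed rounded, and a lone final rounding to 4 significant digits.
Convert: Hardness H = 36.03 HV × 9.807 MPa/HV = 353.3 MPa = 3.533e+08 Pa.
Collected in SI base units: W = 46.16 N, H = 3.533e+08 Pa, K = 3.114e-04.
The wear rate dV/dL = K·W/H (no L dependence): 3.114e-04 · 46.16 / 3.533e+08 = 4.068e-11 m³/m.

value=4.068e-11 m^3/m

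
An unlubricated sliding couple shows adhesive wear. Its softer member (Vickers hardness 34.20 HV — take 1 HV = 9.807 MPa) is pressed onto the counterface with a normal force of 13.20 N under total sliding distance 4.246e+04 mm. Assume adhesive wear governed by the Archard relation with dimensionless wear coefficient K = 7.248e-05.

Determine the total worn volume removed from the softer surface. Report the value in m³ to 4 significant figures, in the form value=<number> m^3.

value=1.211e-10 m^3

The intermediates are shown rounded. All arithmetic keeps exact precision; a single final rounding: 4 significant digits.
Convert: Total distance L = 4.246e+04 mm = 42.46 m.
Convert: Hardness H = 34.20 HV × 9.807 MPa/HV = 335.4 MPa = 3.354e+08 Pa.
Working in SI base units: W = 13.20 N, H = 3.354e+08 Pa, K = 7.248e-05.
The Archard volume V = K·W·L/H = 7.248e-05 · 13.20 · 42.46 / 3.354e+08 = 1.211e-10 m³.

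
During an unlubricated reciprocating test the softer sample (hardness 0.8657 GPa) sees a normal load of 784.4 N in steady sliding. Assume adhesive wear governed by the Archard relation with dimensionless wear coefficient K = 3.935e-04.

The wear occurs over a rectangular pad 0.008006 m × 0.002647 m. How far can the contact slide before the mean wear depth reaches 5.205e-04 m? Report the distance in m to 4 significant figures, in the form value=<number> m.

value=30.94 m

The intermediates are shown rounded. The algebra runs at exact precision. Rounded once at the end, at four significant figures.
Convert: Hardness H = 0.8657 GPa = 8.657e+08 Pa.
Convert: Contact area A = 0.008006 m × 0.002647 m = 2.119e-05 m².
Expressed in SI base units: W = 784.4 N, H = 8.657e+08 Pa, K = 3.935e-04.
Volume at the limit: V_lim = h_lim·A = 5.205e-04 · 2.119e-05 = 1.103e-08 m³.
Sliding life L = V_lim·H/(K·W) = 1.103e-08 · 8.657e+08 / (3.935e-04 · 784.4) = 30.94 m.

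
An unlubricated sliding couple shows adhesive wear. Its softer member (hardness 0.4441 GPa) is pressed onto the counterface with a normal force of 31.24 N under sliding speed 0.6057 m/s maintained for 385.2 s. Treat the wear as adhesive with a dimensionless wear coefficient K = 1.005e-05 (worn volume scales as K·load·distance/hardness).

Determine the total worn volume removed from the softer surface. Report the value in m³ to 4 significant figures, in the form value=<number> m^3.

Every step maintains exact precision, and the intermediates are shown rounded — a single final rounding: 4 significant figures.
Distance covered L = v·t = 0.6057 m/s × 385.2 s = 233.3 m.
Hardness H = 0.4441 GPa = 4.441e+08 Pa.
Working in SI base units: W = 31.24 N, H = 4.441e+08 Pa, K = 1.005e-05.
Wear volume V = K·W·L/H = 1.005e-05 · 31.24 · 233.3 / 4.441e+08 = 1.649e-10 m³.

value=1.649e-10 m^3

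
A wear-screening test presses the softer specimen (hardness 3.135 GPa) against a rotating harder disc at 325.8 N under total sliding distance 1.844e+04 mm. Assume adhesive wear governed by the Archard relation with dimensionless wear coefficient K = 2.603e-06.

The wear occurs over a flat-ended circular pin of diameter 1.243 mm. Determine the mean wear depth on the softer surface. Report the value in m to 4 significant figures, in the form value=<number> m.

Each operation maintains full precision — the intermediates are printed rounded. Rounded once at the end: 4 significant digits.
Distance L = 1.844e+04 mm = 18.44 m.
Hardness H = 3.135 GPa = 3.135e+09 Pa.
Pin diameter d = 1.243 mm = 0.001243 m. Contact area A = π·d²/4 = π·(0.001243 m)²/4 = 1.213e-06 m².
As SI base values: W = 325.8 N, H = 3.135e+09 Pa, K = 2.603e-06.
Apply Archard: V = K·W·L/H = 2.603e-06 · 325.8 · 18.44 / 3.135e+09 = 4.988e-12 m³.
Average depth h = V/A = 4.988e-12 / 1.213e-06 = 4.111e-06 m.

value=4.111e-06 m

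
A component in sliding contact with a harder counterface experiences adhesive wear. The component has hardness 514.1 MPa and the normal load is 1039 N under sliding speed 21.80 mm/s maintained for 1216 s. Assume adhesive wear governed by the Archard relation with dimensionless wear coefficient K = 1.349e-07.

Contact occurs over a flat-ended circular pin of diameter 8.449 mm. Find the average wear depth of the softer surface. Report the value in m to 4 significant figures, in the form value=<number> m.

value=1.289e-07 m

All working math runs at full float precision; intermediate values are printed rounded — a lone final rounding to four significant digits.
Convert: Sliding speed v = 21.80 mm/s = 0.02180 m/s. Distance covered L = v·t = 0.02180 m/s × 1216 s = 26.51 m.
Convert: Hardness H = 514.1 MPa = 5.141e+08 Pa.
Convert: Pin diameter d = 8.449 mm = 0.008449 m. Contact area A = π·d²/4 = π·(0.008449 m)²/4 = 5.607e-05 m².
Expressed in SI base units: W = 1039 N, H = 5.141e+08 Pa, K = 1.349e-07.
Volume removed: V = K·W·L/H = 1.349e-07 · 1039 · 26.51 / 5.141e+08 = 7.227e-12 m³.
Mean wear depth h = V/A = 7.227e-12 / 5.607e-05 = 1.289e-07 m.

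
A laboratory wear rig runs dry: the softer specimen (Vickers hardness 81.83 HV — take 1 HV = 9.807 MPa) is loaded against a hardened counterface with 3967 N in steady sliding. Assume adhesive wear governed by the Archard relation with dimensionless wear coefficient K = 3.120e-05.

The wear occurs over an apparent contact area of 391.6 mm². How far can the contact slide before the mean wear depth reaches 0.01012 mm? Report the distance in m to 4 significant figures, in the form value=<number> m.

All arithmetic keeps full precision; printed values are rounded — one final rounding to 4 significant digits.
Hardness H = 81.83 HV × 9.807 MPa/HV = 802.5 MPa = 8.025e+08 Pa.
Contact area A = 391.6 mm² = 3.916e-04 m².
Depth limit h_lim = 0.01012 mm = 1.012e-05 m.
In SI base units: W = 3967 N, H = 8.025e+08 Pa, K = 3.120e-05.
Permissible volume V_lim = h_lim·A = 1.012e-05 · 3.916e-04 = 3.963e-09 m³.
So the life L = V_lim·H/(K·W) = 3.963e-09 · 8.025e+08 / (3.120e-05 · 3967) = 25.70 m.

value=25.70 m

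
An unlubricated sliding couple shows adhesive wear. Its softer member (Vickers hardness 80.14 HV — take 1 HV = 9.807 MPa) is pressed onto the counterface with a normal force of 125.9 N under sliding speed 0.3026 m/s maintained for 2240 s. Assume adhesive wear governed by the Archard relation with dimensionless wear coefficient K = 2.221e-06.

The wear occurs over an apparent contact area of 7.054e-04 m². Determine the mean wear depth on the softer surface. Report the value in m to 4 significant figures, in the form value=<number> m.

Every step keeps full float precision — intermediate values appear rounded — one final rounding: 4 significant figures.
Path length L = v·t = 0.3026 m/s × 2240 s = 677.8 m.
Hardness H = 80.14 HV × 9.807 MPa/HV = 785.9 MPa = 7.859e+08 Pa.
As SI base values: W = 125.9 N, H = 7.859e+08 Pa, K = 2.221e-06.
Volume removed: V = K·W·L/H = 2.221e-06 · 125.9 · 677.8 / 7.859e+08 = 2.412e-10 m³.
Mean depth h = V/A = 2.412e-10 / 7.054e-04 = 3.419e-07 m.

value=3.419e-07 m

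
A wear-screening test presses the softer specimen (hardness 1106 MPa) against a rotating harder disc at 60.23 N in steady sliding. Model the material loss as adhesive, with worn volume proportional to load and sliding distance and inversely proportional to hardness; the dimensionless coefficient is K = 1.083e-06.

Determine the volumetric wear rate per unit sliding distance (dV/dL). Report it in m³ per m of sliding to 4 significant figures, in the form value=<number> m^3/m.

value=5.898e-14 m^3/m

Every step keeps exact precision, and intermediates are displayed rounded, and rounded just once to 4 significant figures.
Hardness H = 1106 MPa = 1.106e+09 Pa.
SI base units throughout: W = 60.23 N, H = 1.106e+09 Pa, K = 1.083e-06.
Rate of wear dV/dL = K·W/H, per unit distance: 1.083e-06 · 60.23 / 1.106e+09 = 5.898e-14 m³/m.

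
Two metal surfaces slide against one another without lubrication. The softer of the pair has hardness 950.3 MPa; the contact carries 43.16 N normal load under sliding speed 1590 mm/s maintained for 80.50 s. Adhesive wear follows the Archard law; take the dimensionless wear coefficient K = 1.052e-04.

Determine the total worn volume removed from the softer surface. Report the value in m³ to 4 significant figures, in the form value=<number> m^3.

value=6.115e-10 m^3

The algebra maintains full float precision. The intermediates are printed rounded. Rounded once at the end, at 4 significant digits.
Sliding speed v = 1590 mm/s = 1.590 m/s. Distance L = v·t = 1.590 m/s × 80.50 s = 128.0 m.
Hardness H = 950.3 MPa = 9.503e+08 Pa.
In SI base units, W = 43.16 N, H = 9.503e+08 Pa, K = 1.052e-04.
Archard volume V = K·W·L/H = 1.052e-04 · 43.16 · 128.0 / 9.503e+08 = 6.115e-10 m³.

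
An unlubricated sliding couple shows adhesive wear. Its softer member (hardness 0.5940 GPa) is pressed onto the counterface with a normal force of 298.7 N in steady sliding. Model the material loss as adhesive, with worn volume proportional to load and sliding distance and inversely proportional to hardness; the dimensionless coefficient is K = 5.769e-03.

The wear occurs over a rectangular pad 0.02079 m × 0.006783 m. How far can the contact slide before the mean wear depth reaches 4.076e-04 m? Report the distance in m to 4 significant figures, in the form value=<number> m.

value=19.81 m

Each operation keeps full precision. The intermediates are shown rounded — rounded just once to four significant digits.
Hardness H = 0.5940 GPa = 5.940e+08 Pa.
Contact area A = 0.02079 m × 0.006783 m = 1.410e-04 m².
In SI base units: W = 298.7 N, H = 5.940e+08 Pa, K = 5.769e-03.
At the depth limit, V_lim = h_lim·A = 4.076e-04 · 1.410e-04 = 5.748e-08 m³.
So the life L = V_lim·H/(K·W) = 5.748e-08 · 5.940e+08 / (5.769e-03 · 298.7) = 19.81 m.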